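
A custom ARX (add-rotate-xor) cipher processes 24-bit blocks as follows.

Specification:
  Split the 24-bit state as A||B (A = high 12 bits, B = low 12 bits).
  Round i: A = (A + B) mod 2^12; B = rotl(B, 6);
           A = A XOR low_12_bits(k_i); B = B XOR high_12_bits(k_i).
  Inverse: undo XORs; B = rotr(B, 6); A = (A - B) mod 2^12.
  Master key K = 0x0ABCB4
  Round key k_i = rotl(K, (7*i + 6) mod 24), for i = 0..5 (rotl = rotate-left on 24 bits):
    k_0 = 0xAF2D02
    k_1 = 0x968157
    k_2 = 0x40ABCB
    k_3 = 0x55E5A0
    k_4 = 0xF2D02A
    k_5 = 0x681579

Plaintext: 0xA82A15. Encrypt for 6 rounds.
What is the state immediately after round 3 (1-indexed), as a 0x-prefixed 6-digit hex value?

0x3851B5

s_0 = plaintext = 0xA82A15
s_1 = Round(s_0, k_0) = 0x995F9A
s_2 = Round(s_1, k_1) = 0x878FD6
s_3 = Round(s_2, k_2) = 0x3851B5
s_4 = Round(s_3, k_3) = 0x09A818
s_5 = Round(s_4, k_4) = 0x89890D
s_6 = Round(s_5, k_5) = 0x4DC5E5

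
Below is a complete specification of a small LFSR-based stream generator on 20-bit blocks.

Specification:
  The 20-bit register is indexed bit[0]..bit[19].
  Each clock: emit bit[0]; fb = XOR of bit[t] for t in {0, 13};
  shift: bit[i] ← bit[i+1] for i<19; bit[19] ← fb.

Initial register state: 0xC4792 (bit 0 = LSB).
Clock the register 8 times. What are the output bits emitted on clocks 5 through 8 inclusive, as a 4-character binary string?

reg_0 = 0xC4792
clock 1: out=0, reg = 0x623C9
clock 2: out=1, reg = 0x311E4
clock 3: out=0, reg = 0x188F2
clock 4: out=0, reg = 0x0C479
clock 5: out=1, reg = 0x8623C
clock 6: out=0, reg = 0xC311E
clock 7: out=0, reg = 0xE188F
clock 8: out=1, reg = 0xF0C47

1001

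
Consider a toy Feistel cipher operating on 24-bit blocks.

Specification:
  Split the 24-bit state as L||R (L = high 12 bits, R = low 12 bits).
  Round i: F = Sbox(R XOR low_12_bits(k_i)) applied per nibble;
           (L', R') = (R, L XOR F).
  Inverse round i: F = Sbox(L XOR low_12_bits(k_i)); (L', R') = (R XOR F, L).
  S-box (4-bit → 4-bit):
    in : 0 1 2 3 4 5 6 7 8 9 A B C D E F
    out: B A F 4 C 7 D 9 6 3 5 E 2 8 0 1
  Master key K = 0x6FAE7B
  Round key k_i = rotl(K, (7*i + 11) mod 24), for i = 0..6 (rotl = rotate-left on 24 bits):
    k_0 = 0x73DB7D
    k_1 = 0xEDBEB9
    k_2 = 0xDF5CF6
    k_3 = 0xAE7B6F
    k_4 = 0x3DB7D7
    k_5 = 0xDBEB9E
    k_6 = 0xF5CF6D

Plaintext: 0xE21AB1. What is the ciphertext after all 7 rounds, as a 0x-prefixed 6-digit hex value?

s_0 = plaintext = 0xE21AB1
s_1 = Round(s_0, k_0) = 0xAB1403
s_2 = Round(s_1, k_1) = 0x403F54
s_3 = Round(s_2, k_2) = 0xF5405C
s_4 = Round(s_3, k_3) = 0x05C110
s_5 = Round(s_4, k_4) = 0x110D75
s_6 = Round(s_5, k_5) = 0xD75C1E
s_7 = Round(s_6, k_6) = 0xC1E9E1

0xC1E9E1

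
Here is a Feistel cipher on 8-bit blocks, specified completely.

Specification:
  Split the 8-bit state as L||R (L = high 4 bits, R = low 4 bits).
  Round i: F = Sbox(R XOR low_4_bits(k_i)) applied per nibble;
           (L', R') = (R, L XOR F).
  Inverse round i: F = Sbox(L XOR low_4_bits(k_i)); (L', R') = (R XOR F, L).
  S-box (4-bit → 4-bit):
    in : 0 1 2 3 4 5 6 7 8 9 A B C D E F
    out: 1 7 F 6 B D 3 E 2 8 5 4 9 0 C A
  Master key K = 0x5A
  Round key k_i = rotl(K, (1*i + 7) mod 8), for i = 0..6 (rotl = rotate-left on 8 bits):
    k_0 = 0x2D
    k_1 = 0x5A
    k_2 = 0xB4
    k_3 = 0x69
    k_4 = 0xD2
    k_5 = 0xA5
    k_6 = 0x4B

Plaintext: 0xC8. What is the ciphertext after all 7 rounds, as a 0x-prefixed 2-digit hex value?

0x67

s_0 = plaintext = 0xC8
s_1 = Round(s_0, k_0) = 0x81
s_2 = Round(s_1, k_1) = 0x1C
s_3 = Round(s_2, k_2) = 0xC3
s_4 = Round(s_3, k_3) = 0x39
s_5 = Round(s_4, k_4) = 0x97
s_6 = Round(s_5, k_5) = 0x76
s_7 = Round(s_6, k_6) = 0x67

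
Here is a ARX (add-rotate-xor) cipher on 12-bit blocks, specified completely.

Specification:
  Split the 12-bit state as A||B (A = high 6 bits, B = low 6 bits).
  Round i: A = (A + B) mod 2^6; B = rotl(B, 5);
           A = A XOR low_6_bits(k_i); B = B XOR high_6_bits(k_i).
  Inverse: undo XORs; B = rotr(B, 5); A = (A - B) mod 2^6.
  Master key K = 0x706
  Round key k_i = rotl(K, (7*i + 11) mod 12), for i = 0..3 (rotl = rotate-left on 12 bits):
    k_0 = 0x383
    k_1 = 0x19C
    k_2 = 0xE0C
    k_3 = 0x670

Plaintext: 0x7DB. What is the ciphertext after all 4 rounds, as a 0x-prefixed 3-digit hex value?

s_0 = plaintext = 0x7DB
s_1 = Round(s_0, k_0) = 0xE63
s_2 = Round(s_1, k_1) = 0x037
s_3 = Round(s_2, k_2) = 0xEC3
s_4 = Round(s_3, k_3) = 0x3B8

0x3B8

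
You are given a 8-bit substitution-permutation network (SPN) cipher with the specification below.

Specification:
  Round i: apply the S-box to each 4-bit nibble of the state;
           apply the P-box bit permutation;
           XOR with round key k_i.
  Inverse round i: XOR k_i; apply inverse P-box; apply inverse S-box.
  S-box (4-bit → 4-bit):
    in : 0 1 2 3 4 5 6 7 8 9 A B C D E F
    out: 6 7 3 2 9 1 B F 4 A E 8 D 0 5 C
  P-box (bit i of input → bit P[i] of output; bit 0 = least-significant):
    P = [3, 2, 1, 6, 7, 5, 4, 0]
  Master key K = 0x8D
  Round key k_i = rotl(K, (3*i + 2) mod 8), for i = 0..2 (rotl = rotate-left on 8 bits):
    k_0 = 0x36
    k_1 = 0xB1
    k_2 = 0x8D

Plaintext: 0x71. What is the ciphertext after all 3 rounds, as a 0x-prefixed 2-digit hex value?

0x15

s_0 = plaintext = 0x71
s_1 = Round(s_0, k_0) = 0x89
s_2 = Round(s_1, k_1) = 0xE5
s_3 = Round(s_2, k_2) = 0x15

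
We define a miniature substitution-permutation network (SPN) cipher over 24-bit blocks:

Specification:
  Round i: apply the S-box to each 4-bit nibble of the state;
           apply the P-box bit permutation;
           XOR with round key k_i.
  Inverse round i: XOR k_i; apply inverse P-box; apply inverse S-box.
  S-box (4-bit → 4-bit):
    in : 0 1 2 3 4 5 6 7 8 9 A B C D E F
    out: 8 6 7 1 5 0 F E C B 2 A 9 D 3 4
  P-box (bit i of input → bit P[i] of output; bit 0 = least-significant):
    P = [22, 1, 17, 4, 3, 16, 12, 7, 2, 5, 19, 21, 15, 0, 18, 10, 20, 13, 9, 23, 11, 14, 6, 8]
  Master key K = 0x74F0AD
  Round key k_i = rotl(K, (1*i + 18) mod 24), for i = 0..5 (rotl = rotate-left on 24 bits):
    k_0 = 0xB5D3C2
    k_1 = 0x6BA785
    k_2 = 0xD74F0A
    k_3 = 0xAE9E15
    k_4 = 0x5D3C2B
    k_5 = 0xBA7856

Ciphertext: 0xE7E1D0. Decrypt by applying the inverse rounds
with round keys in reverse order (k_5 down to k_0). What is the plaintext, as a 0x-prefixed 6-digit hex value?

0xC9BC61

s_0 = ciphertext = 0xE7E1D0
s_1 = InvRound(s_0, k_5) = 0xC3447E
s_2 = InvRound(s_1, k_4) = 0x2914F8
s_3 = InvRound(s_2, k_3) = 0x482E9F
s_4 = InvRound(s_3, k_2) = 0xB914B8
s_5 = InvRound(s_4, k_1) = 0x06EE4D
s_6 = InvRound(s_5, k_0) = 0xC9BC61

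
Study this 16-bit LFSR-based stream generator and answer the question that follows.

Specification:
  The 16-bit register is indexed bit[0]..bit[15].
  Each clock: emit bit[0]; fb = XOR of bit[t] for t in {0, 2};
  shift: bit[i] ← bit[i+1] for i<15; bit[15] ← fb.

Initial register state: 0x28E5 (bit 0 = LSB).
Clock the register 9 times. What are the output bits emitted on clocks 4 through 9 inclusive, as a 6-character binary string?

reg_0 = 0x28E5
clock 1: out=1, reg = 0x1472
clock 2: out=0, reg = 0x0A39
clock 3: out=1, reg = 0x851C
clock 4: out=0, reg = 0xC28E
clock 5: out=0, reg = 0xE147
clock 6: out=1, reg = 0x70A3
clock 7: out=1, reg = 0xB851
clock 8: out=1, reg = 0xDC28
clock 9: out=0, reg = 0x6E14

001110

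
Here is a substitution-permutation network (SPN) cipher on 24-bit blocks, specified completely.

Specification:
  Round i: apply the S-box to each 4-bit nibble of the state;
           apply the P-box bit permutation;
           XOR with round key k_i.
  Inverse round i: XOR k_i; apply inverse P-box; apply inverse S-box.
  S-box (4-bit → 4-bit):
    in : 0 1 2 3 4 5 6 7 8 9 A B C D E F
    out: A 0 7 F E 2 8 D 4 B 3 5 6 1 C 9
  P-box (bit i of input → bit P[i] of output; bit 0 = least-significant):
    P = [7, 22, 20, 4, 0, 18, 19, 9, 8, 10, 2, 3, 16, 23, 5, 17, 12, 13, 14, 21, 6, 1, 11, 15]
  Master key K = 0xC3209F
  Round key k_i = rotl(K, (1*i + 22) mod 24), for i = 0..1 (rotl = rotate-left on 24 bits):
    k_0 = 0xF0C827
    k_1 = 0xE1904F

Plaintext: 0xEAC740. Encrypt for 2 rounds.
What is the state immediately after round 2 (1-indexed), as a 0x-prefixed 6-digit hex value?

0xF27DA1

s_0 = plaintext = 0xEAC740
s_1 = Round(s_0, k_0) = 0x3C731B
s_2 = Round(s_1, k_1) = 0xF27DA1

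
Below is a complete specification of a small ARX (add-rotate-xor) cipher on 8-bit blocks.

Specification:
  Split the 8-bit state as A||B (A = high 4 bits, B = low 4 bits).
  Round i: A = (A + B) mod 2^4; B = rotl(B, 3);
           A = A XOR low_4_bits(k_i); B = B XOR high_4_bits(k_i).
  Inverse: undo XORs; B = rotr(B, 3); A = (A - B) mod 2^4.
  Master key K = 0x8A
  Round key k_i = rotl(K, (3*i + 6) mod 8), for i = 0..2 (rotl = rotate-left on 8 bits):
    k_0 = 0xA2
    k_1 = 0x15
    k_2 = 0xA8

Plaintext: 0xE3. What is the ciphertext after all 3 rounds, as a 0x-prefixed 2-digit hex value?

0x3E

s_0 = plaintext = 0xE3
s_1 = Round(s_0, k_0) = 0x33
s_2 = Round(s_1, k_1) = 0x38
s_3 = Round(s_2, k_2) = 0x3E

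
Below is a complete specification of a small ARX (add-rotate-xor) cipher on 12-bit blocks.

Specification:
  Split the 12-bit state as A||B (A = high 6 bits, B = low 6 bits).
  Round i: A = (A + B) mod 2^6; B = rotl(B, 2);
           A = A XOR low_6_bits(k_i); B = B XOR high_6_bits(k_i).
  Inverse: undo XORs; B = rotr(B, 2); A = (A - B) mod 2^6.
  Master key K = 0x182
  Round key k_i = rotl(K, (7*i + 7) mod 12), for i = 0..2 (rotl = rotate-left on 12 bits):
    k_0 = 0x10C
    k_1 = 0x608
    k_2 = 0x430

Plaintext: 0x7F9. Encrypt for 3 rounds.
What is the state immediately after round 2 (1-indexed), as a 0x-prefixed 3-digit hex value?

s_0 = plaintext = 0x7F9
s_1 = Round(s_0, k_0) = 0x523
s_2 = Round(s_1, k_1) = 0xFD6
s_3 = Round(s_2, k_2) = 0x949

0xFD6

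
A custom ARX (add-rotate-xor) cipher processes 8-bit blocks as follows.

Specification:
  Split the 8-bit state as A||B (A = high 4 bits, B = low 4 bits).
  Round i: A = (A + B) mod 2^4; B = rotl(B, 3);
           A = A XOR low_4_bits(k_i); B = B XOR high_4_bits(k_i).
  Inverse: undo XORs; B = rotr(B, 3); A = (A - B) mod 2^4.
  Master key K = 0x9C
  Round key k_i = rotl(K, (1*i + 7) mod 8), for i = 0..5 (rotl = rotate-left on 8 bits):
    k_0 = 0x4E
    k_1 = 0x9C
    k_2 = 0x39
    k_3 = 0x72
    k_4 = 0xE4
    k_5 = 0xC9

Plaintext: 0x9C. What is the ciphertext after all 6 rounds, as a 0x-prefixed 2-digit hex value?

0x48

s_0 = plaintext = 0x9C
s_1 = Round(s_0, k_0) = 0xB2
s_2 = Round(s_1, k_1) = 0x18
s_3 = Round(s_2, k_2) = 0x07
s_4 = Round(s_3, k_3) = 0x5C
s_5 = Round(s_4, k_4) = 0x58
s_6 = Round(s_5, k_5) = 0x48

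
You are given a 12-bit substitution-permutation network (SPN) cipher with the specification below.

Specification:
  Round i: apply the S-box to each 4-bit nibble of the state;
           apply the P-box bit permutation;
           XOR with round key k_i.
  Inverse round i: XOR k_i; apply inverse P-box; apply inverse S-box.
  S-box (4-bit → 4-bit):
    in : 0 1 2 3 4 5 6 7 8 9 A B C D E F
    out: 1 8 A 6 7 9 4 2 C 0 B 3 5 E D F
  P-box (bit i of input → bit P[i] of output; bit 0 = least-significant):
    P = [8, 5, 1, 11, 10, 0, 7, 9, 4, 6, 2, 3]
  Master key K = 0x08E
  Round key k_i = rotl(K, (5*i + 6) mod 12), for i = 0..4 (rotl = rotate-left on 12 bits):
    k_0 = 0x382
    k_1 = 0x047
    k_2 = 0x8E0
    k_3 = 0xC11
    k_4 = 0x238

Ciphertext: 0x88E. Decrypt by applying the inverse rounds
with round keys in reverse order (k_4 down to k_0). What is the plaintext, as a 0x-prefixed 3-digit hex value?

s_0 = ciphertext = 0x88E
s_1 = InvRound(s_0, k_4) = 0xC8D
s_2 = InvRound(s_1, k_3) = 0xE69
s_3 = InvRound(s_2, k_2) = 0x1F9
s_4 = InvRound(s_3, k_1) = 0xE64
s_5 = InvRound(s_4, k_0) = 0x3CF

0x3CF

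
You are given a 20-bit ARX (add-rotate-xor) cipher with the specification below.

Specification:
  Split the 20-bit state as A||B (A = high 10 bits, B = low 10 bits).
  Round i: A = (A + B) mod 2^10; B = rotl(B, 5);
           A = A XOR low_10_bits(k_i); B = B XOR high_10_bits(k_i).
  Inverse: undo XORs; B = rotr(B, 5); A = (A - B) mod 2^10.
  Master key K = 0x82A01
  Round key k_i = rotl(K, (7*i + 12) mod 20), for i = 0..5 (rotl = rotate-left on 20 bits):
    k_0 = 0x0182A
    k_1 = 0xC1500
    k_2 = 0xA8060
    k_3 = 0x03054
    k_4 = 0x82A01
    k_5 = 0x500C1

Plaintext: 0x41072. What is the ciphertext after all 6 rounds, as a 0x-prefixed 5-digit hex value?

0x213BE

s_0 = plaintext = 0x41072
s_1 = Round(s_0, k_0) = 0x57245
s_2 = Round(s_1, k_1) = 0xA87B7
s_3 = Round(s_2, k_2) = 0x8E05D
s_4 = Round(s_3, k_3) = 0xB07AE
s_5 = Round(s_4, k_4) = 0x1BBD7
s_6 = Round(s_5, k_5) = 0x213BE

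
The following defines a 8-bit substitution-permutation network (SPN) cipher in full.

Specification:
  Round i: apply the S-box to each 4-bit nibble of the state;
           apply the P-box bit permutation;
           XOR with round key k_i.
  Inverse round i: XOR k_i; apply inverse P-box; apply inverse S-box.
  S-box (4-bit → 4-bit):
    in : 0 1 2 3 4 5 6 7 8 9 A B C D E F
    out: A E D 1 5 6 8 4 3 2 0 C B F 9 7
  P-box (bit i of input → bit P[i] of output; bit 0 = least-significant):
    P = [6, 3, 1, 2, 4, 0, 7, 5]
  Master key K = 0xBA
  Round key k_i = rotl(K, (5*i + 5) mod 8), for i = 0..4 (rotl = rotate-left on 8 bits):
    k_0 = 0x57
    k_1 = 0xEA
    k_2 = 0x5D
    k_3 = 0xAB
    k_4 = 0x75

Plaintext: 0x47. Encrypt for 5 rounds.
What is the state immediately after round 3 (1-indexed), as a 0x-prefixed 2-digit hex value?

s_0 = plaintext = 0x47
s_1 = Round(s_0, k_0) = 0xC5
s_2 = Round(s_1, k_1) = 0xD1
s_3 = Round(s_2, k_2) = 0xE2
s_4 = Round(s_3, k_3) = 0xDD
s_5 = Round(s_4, k_4) = 0x8A

0xE2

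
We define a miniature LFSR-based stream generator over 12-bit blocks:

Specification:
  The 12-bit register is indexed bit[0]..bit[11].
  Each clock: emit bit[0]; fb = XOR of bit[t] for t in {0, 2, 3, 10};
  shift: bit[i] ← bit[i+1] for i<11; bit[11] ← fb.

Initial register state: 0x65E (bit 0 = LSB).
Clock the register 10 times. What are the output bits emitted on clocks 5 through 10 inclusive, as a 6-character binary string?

reg_0 = 0x65E
clock 1: out=0, reg = 0xB2F
clock 2: out=1, reg = 0xD97
clock 3: out=1, reg = 0xECB
clock 4: out=1, reg = 0xF65
clock 5: out=1, reg = 0xFB2
clock 6: out=0, reg = 0xFD9
clock 7: out=1, reg = 0xFEC
clock 8: out=0, reg = 0xFF6
clock 9: out=0, reg = 0x7FB
clock 10: out=1, reg = 0xBFD

101001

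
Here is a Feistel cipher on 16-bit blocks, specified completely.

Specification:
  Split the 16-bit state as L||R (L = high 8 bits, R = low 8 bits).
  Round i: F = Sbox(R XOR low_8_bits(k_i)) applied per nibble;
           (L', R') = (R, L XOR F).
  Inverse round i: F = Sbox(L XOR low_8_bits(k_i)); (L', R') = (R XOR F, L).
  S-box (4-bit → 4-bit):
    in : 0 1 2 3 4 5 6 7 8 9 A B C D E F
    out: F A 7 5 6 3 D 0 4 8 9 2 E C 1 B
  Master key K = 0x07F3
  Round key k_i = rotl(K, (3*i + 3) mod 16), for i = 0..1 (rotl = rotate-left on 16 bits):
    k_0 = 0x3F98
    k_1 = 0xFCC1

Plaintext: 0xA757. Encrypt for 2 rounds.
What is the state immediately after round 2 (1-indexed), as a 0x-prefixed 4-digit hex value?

s_0 = plaintext = 0xA757
s_1 = Round(s_0, k_0) = 0x574C
s_2 = Round(s_1, k_1) = 0x4C1B

0x4C1B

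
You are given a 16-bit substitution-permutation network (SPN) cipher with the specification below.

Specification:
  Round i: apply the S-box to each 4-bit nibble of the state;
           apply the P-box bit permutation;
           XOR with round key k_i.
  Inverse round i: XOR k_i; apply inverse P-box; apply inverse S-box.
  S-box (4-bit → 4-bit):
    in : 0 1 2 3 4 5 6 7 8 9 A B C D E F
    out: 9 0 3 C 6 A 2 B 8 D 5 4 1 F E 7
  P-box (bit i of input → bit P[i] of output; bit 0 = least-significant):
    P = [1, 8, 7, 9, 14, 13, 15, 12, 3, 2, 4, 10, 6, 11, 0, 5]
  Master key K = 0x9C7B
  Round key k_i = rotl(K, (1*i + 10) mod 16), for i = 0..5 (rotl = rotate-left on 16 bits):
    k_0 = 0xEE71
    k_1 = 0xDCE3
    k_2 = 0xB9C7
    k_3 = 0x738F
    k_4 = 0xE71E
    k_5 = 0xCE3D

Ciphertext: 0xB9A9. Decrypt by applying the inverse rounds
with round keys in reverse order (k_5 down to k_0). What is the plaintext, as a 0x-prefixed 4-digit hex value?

0x65FC

s_0 = ciphertext = 0xB9A9
s_1 = InvRound(s_0, k_5) = 0x1E7E
s_2 = InvRound(s_1, k_4) = 0x71D6
s_3 = InvRound(s_2, k_3) = 0xAA18
s_4 = InvRound(s_3, k_2) = 0xAF8D
s_5 = InvRound(s_4, k_1) = 0x0277
s_6 = InvRound(s_5, k_0) = 0x65FC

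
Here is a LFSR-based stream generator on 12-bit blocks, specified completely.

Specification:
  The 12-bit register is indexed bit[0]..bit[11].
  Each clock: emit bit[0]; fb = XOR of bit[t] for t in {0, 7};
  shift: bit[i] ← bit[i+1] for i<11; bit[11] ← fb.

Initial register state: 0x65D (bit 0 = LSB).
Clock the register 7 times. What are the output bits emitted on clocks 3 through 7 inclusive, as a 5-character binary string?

11101

reg_0 = 0x65D
clock 1: out=1, reg = 0xB2E
clock 2: out=0, reg = 0x597
clock 3: out=1, reg = 0x2CB
clock 4: out=1, reg = 0x165
clock 5: out=1, reg = 0x8B2
clock 6: out=0, reg = 0xC59
clock 7: out=1, reg = 0xE2C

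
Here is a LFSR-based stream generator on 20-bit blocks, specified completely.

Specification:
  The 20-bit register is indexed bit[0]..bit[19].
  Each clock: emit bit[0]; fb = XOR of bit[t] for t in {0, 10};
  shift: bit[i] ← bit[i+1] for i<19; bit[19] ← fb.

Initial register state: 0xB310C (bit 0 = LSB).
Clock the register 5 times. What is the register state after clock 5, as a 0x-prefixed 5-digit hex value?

0x05988

reg_0 = 0xB310C
clock 1: out=0, reg = 0x59886
clock 2: out=0, reg = 0x2CC43
clock 3: out=1, reg = 0x16621
clock 4: out=1, reg = 0x0B310
clock 5: out=0, reg = 0x05988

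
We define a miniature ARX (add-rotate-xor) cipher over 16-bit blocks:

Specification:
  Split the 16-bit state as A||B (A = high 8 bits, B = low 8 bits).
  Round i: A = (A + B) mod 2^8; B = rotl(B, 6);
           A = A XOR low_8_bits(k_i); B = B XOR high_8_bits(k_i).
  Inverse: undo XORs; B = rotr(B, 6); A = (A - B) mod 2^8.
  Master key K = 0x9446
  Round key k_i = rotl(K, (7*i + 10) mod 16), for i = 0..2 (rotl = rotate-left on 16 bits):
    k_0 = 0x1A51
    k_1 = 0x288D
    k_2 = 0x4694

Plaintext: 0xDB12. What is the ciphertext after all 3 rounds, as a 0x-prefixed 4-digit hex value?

s_0 = plaintext = 0xDB12
s_1 = Round(s_0, k_0) = 0xBC9E
s_2 = Round(s_1, k_1) = 0xD78F
s_3 = Round(s_2, k_2) = 0xF2A5

0xF2A5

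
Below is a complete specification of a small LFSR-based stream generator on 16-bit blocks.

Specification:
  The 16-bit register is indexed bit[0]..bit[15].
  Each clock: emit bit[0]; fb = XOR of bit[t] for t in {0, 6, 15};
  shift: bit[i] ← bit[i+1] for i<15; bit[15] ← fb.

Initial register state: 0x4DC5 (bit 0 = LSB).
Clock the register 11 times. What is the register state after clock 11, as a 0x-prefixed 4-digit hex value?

reg_0 = 0x4DC5
clock 1: out=1, reg = 0x26E2
clock 2: out=0, reg = 0x9371
clock 3: out=1, reg = 0xC9B8
clock 4: out=0, reg = 0xE4DC
clock 5: out=0, reg = 0x726E
clock 6: out=0, reg = 0xB937
clock 7: out=1, reg = 0x5C9B
clock 8: out=1, reg = 0xAE4D
clock 9: out=1, reg = 0xD726
clock 10: out=0, reg = 0xEB93
clock 11: out=1, reg = 0x75C9

0x75C9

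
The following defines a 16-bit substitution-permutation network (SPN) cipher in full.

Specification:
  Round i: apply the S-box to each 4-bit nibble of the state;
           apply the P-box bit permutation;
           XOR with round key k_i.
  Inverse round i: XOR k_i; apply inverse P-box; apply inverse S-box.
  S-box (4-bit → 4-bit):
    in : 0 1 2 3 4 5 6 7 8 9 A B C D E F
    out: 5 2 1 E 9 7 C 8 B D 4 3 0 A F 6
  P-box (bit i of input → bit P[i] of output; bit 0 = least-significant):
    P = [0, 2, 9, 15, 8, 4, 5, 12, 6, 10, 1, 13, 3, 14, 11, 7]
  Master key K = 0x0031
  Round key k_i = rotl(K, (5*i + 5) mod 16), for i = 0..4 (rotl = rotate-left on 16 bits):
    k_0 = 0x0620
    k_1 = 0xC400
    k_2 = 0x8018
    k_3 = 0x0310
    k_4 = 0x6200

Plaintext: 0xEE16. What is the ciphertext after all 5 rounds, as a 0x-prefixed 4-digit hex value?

s_0 = plaintext = 0xEE16
s_1 = Round(s_0, k_0) = 0xE8FA
s_2 = Round(s_1, k_1) = 0xAAF8
s_3 = Round(s_2, k_2) = 0x082F
s_4 = Round(s_3, k_3) = 0x2C5C
s_5 = Round(s_4, k_4) = 0x6338

0x6338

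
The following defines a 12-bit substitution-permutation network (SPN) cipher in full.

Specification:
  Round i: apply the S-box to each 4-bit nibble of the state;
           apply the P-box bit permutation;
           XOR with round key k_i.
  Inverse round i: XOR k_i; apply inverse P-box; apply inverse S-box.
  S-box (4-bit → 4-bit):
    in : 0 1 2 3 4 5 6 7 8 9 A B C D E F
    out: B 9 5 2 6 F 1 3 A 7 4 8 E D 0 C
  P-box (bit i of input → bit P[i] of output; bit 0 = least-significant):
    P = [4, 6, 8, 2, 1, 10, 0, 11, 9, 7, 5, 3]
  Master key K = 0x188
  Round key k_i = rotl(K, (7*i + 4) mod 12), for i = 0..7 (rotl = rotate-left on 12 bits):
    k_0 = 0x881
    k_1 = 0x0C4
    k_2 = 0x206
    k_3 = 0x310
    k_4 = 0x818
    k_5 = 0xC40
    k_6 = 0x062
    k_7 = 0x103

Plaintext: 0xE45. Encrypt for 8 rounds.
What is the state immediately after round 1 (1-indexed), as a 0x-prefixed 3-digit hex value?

0xDD4

s_0 = plaintext = 0xE45
s_1 = Round(s_0, k_0) = 0xDD4
s_2 = Round(s_1, k_1) = 0xBAF
s_3 = Round(s_2, k_2) = 0x30B
s_4 = Round(s_3, k_3) = 0xF96
s_5 = Round(s_4, k_4) = 0xC23
s_6 = Round(s_5, k_5) = 0xCAB
s_7 = Round(s_6, k_6) = 0x0CF
s_8 = Round(s_7, k_7) = 0xE8E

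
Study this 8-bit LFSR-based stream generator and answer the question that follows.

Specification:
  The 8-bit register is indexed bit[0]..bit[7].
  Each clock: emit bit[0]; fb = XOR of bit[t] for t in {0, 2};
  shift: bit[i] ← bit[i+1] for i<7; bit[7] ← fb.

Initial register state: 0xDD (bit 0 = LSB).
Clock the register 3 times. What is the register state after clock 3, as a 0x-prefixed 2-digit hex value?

0x5B

reg_0 = 0xDD
clock 1: out=1, reg = 0x6E
clock 2: out=0, reg = 0xB7
clock 3: out=1, reg = 0x5B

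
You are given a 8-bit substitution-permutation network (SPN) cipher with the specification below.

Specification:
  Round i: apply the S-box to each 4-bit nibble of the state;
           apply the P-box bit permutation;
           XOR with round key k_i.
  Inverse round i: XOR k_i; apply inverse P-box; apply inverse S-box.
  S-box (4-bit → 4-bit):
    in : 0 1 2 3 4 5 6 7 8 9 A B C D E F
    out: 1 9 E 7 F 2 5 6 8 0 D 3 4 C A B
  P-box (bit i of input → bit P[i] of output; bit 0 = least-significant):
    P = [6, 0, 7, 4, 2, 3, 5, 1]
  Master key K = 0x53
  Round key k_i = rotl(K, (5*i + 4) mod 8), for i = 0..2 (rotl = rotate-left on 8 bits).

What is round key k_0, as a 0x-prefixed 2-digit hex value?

0x35

K = 0x53
k_0 = rotl(K, (5*0+4) mod 8) = rotl(K, 4) = 0x35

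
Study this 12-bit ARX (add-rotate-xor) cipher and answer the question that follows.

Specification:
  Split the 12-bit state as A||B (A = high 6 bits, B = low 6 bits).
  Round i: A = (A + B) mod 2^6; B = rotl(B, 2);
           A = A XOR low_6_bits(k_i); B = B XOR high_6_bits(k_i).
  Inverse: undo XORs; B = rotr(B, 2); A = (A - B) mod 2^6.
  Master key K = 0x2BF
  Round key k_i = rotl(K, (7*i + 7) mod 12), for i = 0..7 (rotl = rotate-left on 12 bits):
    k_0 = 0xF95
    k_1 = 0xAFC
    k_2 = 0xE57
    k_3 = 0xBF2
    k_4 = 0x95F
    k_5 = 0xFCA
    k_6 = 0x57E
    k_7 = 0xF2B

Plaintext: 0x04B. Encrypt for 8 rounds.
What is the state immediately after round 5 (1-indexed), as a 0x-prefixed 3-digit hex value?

s_0 = plaintext = 0x04B
s_1 = Round(s_0, k_0) = 0x652
s_2 = Round(s_1, k_1) = 0x5E2
s_3 = Round(s_2, k_2) = 0xBB3
s_4 = Round(s_3, k_3) = 0x4E0
s_5 = Round(s_4, k_4) = 0xB27
s_6 = Round(s_5, k_5) = 0x661
s_7 = Round(s_6, k_6) = 0x113
s_8 = Round(s_7, k_7) = 0xF31

0xB27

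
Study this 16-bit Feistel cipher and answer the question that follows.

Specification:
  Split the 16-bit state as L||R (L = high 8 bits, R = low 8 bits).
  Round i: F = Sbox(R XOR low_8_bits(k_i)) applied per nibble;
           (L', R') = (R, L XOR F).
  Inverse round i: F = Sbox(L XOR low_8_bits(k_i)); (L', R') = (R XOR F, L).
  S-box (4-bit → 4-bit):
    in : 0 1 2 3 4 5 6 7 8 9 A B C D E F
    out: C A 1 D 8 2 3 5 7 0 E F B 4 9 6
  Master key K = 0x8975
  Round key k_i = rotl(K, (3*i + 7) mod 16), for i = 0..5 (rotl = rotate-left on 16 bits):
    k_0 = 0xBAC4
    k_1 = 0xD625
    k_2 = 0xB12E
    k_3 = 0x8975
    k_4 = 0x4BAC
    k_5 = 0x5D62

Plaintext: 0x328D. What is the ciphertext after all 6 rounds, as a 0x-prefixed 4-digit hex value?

0x8A07

s_0 = plaintext = 0x328D
s_1 = Round(s_0, k_0) = 0x8DB2
s_2 = Round(s_1, k_1) = 0xB288
s_3 = Round(s_2, k_2) = 0x8851
s_4 = Round(s_3, k_3) = 0x5190
s_5 = Round(s_4, k_4) = 0x908A
s_6 = Round(s_5, k_5) = 0x8A07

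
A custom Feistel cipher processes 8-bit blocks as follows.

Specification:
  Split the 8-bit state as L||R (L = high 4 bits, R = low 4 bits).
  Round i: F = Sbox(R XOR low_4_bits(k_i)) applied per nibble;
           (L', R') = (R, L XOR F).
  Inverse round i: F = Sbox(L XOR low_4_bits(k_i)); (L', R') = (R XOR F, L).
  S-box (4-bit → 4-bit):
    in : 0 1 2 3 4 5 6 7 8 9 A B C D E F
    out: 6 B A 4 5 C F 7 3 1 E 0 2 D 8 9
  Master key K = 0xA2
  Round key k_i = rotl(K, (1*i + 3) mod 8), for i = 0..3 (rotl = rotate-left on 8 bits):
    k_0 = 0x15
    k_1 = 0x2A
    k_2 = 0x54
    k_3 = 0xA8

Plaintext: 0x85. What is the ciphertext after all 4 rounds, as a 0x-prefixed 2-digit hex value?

s_0 = plaintext = 0x85
s_1 = Round(s_0, k_0) = 0x5E
s_2 = Round(s_1, k_1) = 0xE0
s_3 = Round(s_2, k_2) = 0x0B
s_4 = Round(s_3, k_3) = 0xB4

0xB4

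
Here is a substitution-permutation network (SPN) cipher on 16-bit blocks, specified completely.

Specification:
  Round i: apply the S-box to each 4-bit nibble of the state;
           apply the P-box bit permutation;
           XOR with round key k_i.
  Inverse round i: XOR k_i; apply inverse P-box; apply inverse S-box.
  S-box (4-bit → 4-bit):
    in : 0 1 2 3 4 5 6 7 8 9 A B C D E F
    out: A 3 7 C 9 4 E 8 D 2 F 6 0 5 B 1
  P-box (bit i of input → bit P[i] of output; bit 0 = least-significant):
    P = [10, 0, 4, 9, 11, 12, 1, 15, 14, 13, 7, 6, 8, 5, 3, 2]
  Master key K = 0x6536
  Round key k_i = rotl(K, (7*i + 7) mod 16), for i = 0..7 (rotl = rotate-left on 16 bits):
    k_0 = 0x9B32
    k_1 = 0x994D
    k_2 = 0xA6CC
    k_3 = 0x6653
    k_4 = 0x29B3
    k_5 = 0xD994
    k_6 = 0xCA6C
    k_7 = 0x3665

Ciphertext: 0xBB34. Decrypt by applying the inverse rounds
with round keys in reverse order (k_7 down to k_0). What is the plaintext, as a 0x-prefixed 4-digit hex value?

s_0 = ciphertext = 0xBB34
s_1 = InvRound(s_0, k_7) = 0xF742
s_2 = InvRound(s_1, k_6) = 0xA92F
s_3 = InvRound(s_2, k_5) = 0xB2BB
s_4 = InvRound(s_3, k_4) = 0xDCE7
s_5 = InvRound(s_4, k_3) = 0x0BE3
s_6 = InvRound(s_5, k_2) = 0xA981
s_7 = InvRound(s_6, k_1) = 0x369C
s_8 = InvRound(s_7, k_0) = 0xAB8F

0xAB8F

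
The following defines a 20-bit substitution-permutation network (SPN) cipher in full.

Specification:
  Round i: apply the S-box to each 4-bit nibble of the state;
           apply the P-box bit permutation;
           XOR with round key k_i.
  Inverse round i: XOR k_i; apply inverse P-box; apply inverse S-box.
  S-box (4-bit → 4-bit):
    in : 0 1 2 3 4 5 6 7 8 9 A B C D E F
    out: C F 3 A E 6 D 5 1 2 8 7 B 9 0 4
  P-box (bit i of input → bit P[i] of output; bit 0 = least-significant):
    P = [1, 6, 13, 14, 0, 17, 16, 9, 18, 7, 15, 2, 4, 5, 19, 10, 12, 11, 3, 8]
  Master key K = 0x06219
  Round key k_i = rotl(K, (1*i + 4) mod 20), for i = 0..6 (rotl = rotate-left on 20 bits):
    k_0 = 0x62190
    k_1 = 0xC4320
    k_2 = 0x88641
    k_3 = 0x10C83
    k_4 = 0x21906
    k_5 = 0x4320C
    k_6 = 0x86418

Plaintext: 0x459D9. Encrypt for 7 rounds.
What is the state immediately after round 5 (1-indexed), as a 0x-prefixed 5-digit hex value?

s_0 = plaintext = 0x459D9
s_1 = Round(s_0, k_0) = 0xE2A79
s_2 = Round(s_1, k_1) = 0xD4355
s_3 = Round(s_2, k_2) = 0x3B3A5
s_4 = Round(s_3, k_3) = 0x92777
s_5 = Round(s_4, k_4) = 0x7B135
s_6 = Round(s_5, k_5) = 0xA80F0
s_7 = Round(s_6, k_6) = 0x9850C

0x7B135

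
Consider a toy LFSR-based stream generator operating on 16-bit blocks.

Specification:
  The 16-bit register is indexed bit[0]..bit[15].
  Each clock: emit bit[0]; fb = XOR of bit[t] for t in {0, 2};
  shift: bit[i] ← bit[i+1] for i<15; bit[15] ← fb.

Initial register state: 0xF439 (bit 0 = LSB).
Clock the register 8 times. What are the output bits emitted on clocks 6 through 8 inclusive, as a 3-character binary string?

reg_0 = 0xF439
clock 1: out=1, reg = 0xFA1C
clock 2: out=0, reg = 0xFD0E
clock 3: out=0, reg = 0xFE87
clock 4: out=1, reg = 0x7F43
clock 5: out=1, reg = 0xBFA1
clock 6: out=1, reg = 0xDFD0
clock 7: out=0, reg = 0x6FE8
clock 8: out=0, reg = 0x37F4

100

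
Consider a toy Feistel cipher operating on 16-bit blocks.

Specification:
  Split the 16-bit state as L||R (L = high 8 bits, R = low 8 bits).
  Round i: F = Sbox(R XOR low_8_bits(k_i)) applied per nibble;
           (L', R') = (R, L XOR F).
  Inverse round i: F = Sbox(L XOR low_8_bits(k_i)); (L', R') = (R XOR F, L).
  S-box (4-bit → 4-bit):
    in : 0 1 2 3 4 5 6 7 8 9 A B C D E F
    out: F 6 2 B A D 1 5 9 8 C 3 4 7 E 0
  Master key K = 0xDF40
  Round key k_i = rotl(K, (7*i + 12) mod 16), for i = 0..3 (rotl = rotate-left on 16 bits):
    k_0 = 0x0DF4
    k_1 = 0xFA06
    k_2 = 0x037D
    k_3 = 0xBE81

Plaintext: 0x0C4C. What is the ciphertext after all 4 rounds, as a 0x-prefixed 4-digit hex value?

s_0 = plaintext = 0x0C4C
s_1 = Round(s_0, k_0) = 0x4C35
s_2 = Round(s_1, k_1) = 0x35F7
s_3 = Round(s_2, k_2) = 0xF7A9
s_4 = Round(s_3, k_3) = 0xA9DE

0xA9DE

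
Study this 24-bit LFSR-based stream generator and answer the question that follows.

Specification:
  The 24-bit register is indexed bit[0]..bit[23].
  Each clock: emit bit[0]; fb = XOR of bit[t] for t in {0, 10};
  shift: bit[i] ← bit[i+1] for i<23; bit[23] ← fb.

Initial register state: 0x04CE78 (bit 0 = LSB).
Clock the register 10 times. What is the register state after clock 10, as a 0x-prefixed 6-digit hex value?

reg_0 = 0x04CE78
clock 1: out=0, reg = 0x82673C
clock 2: out=0, reg = 0xC1339E
clock 3: out=0, reg = 0x6099CF
clock 4: out=1, reg = 0xB04CE7
clock 5: out=1, reg = 0x582673
clock 6: out=1, reg = 0x2C1339
clock 7: out=1, reg = 0x96099C
clock 8: out=0, reg = 0x4B04CE
clock 9: out=0, reg = 0xA58267
clock 10: out=1, reg = 0xD2C133

0xD2C133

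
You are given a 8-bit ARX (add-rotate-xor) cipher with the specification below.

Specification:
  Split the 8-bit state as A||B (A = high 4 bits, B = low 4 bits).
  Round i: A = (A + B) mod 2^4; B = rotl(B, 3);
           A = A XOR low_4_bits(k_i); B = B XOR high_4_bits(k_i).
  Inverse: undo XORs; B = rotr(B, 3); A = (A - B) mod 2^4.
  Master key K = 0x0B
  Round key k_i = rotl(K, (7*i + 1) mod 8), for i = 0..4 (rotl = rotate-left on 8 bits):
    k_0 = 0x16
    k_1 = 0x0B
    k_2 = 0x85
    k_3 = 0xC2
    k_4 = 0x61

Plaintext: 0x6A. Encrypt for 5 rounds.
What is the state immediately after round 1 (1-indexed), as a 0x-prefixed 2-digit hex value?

0x64

s_0 = plaintext = 0x6A
s_1 = Round(s_0, k_0) = 0x64
s_2 = Round(s_1, k_1) = 0x12
s_3 = Round(s_2, k_2) = 0x69
s_4 = Round(s_3, k_3) = 0xD0
s_5 = Round(s_4, k_4) = 0xC6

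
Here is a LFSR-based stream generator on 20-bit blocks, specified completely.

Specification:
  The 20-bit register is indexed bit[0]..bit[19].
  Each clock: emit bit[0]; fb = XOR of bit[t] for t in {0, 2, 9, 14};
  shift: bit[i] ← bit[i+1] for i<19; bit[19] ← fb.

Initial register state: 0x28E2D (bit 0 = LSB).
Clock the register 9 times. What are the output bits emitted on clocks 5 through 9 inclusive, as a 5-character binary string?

reg_0 = 0x28E2D
clock 1: out=1, reg = 0x94716
clock 2: out=0, reg = 0xCA38B
clock 3: out=1, reg = 0x651C5
clock 4: out=1, reg = 0xB28E2
clock 5: out=0, reg = 0x59471
clock 6: out=1, reg = 0xACA38
clock 7: out=0, reg = 0x5651C
clock 8: out=0, reg = 0x2B28E
clock 9: out=0, reg = 0x15947

01000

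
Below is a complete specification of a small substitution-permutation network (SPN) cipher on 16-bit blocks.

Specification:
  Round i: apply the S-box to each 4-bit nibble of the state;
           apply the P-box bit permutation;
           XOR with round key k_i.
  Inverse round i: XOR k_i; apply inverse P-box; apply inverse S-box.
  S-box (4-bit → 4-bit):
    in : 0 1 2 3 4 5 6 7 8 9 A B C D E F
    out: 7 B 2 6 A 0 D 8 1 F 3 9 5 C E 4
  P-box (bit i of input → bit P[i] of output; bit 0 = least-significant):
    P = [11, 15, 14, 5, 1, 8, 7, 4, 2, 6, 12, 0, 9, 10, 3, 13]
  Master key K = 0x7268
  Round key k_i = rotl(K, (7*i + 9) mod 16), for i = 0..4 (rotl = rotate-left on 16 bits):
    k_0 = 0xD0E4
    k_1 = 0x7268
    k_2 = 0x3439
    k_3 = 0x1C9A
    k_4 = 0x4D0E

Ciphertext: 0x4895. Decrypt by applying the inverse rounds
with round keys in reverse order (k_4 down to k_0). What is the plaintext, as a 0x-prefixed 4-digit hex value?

0x40DC

s_0 = ciphertext = 0x4895
s_1 = InvRound(s_0, k_4) = 0x3795
s_2 = InvRound(s_1, k_3) = 0x6BA8
s_3 = InvRound(s_2, k_2) = 0xADEC
s_4 = InvRound(s_3, k_1) = 0xAC30
s_5 = InvRound(s_4, k_0) = 0x40DC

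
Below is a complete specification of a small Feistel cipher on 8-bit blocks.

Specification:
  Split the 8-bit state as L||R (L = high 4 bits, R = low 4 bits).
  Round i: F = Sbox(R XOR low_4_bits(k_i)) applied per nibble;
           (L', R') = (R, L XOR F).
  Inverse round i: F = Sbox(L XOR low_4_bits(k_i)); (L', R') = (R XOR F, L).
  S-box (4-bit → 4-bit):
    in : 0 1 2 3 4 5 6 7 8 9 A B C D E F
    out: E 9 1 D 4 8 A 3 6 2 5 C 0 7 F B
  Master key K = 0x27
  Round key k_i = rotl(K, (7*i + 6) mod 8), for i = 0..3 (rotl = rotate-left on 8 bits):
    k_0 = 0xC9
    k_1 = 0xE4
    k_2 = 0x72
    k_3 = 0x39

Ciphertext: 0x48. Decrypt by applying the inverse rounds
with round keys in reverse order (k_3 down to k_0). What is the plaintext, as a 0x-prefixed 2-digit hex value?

0xBC

s_0 = ciphertext = 0x48
s_1 = InvRound(s_0, k_3) = 0xF4
s_2 = InvRound(s_1, k_2) = 0x3F
s_3 = InvRound(s_2, k_1) = 0xC3
s_4 = InvRound(s_3, k_0) = 0xBC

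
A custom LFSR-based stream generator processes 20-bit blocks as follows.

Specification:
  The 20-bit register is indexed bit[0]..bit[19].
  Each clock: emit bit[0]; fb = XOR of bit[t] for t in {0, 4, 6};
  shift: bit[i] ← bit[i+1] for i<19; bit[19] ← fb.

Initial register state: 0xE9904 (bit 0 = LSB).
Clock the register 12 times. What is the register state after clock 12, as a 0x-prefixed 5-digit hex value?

0xAF0E9

reg_0 = 0xE9904
clock 1: out=0, reg = 0x74C82
clock 2: out=0, reg = 0x3A641
clock 3: out=1, reg = 0x1D320
clock 4: out=0, reg = 0x0E990
clock 5: out=0, reg = 0x874C8
clock 6: out=0, reg = 0xC3A64
clock 7: out=0, reg = 0xE1D32
clock 8: out=0, reg = 0xF0E99
clock 9: out=1, reg = 0x7874C
clock 10: out=0, reg = 0xBC3A6
clock 11: out=0, reg = 0x5E1D3
clock 12: out=1, reg = 0xAF0E9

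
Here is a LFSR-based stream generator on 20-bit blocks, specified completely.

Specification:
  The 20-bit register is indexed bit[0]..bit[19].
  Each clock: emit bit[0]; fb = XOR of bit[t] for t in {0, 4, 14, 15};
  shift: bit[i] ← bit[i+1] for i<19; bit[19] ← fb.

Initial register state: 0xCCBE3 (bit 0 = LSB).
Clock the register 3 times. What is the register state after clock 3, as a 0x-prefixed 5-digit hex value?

reg_0 = 0xCCBE3
clock 1: out=1, reg = 0xE65F1
clock 2: out=1, reg = 0xF32F8
clock 3: out=0, reg = 0xF997C

0xF997C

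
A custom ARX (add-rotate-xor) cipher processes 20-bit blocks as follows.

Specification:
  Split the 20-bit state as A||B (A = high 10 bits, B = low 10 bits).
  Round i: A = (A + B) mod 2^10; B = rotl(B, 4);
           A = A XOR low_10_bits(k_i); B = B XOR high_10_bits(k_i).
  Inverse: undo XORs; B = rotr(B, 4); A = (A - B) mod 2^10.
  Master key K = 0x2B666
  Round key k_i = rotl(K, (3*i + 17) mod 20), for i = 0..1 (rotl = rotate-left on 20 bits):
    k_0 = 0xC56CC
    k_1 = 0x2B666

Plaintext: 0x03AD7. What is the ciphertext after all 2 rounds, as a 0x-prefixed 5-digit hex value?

s_0 = plaintext = 0x03AD7
s_1 = Round(s_0, k_0) = 0x0A66E
s_2 = Round(s_1, k_1) = 0x3C644

0x3C644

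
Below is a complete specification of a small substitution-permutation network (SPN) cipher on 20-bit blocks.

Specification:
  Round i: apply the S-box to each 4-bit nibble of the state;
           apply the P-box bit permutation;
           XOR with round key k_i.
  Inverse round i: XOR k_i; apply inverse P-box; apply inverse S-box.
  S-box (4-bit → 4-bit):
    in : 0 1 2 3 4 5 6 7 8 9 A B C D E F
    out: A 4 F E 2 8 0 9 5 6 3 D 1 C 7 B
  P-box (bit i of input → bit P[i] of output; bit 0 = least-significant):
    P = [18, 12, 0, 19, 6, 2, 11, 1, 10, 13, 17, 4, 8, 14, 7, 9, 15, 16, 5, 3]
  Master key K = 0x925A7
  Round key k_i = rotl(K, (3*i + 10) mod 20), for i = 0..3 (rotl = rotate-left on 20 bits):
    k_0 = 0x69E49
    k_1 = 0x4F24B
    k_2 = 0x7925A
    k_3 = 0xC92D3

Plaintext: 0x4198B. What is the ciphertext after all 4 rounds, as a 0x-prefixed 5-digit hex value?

s_0 = plaintext = 0x4198B
s_1 = Round(s_0, k_0) = 0x9B688
s_2 = Round(s_1, k_1) = 0x1F9AA
s_3 = Round(s_2, k_2) = 0x1E13E
s_4 = Round(s_3, k_3) = 0xACB74

0xACB74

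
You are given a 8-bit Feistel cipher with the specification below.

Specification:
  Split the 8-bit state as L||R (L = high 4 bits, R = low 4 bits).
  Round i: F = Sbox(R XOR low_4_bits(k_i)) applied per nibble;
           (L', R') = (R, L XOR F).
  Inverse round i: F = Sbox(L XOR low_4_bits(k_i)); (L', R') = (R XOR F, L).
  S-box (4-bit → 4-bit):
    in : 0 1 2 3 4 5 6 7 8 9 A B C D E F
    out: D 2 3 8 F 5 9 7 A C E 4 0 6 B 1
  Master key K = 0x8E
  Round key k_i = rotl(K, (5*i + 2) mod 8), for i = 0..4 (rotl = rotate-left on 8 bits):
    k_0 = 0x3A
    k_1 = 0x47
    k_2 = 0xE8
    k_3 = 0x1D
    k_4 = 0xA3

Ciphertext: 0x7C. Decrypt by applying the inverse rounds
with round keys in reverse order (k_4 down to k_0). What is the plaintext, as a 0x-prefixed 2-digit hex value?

s_0 = ciphertext = 0x7C
s_1 = InvRound(s_0, k_4) = 0x37
s_2 = InvRound(s_1, k_3) = 0xC3
s_3 = InvRound(s_2, k_2) = 0xCC
s_4 = InvRound(s_3, k_1) = 0x8C
s_5 = InvRound(s_4, k_0) = 0xF8

0xF8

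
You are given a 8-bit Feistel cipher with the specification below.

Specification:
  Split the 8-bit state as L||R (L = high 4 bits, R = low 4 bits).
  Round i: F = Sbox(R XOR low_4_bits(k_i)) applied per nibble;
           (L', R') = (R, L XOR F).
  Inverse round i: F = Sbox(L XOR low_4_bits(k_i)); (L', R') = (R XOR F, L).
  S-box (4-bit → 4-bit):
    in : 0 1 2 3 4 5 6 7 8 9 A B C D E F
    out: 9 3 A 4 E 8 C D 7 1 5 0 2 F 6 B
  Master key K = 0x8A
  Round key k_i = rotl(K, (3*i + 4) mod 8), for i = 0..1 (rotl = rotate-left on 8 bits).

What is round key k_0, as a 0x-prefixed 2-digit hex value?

0xA8

K = 0x8A
k_0 = rotl(K, (3*0+4) mod 8) = rotl(K, 4) = 0xA8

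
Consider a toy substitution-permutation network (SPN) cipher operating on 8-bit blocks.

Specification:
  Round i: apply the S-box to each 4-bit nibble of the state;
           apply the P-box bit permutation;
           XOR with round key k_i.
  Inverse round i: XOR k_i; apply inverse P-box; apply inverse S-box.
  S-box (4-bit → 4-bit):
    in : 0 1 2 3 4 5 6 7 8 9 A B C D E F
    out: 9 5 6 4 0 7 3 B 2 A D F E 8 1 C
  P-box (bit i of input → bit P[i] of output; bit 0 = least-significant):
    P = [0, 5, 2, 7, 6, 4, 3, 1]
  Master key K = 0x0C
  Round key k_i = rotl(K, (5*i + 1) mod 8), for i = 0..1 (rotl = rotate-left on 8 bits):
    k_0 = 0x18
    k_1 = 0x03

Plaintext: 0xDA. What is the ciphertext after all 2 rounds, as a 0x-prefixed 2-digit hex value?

s_0 = plaintext = 0xDA
s_1 = Round(s_0, k_0) = 0x9F
s_2 = Round(s_1, k_1) = 0x95

0x95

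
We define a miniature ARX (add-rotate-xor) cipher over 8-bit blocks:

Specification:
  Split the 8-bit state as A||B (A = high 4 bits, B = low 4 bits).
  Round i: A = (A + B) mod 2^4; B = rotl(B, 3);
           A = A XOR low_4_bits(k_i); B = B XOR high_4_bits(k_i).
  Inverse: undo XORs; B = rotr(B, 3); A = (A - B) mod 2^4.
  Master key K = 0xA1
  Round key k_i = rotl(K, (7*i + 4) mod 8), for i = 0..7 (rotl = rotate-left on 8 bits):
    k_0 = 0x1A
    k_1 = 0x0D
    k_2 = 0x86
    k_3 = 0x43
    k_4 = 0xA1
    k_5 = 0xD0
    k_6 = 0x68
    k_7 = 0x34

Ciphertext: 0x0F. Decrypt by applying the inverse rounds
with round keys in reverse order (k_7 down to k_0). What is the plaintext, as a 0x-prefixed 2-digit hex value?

s_0 = ciphertext = 0x0F
s_1 = InvRound(s_0, k_7) = 0xB9
s_2 = InvRound(s_1, k_6) = 0x4F
s_3 = InvRound(s_2, k_5) = 0x04
s_4 = InvRound(s_3, k_4) = 0x4D
s_5 = InvRound(s_4, k_3) = 0x43
s_6 = InvRound(s_5, k_2) = 0xB7
s_7 = InvRound(s_6, k_1) = 0x8E
s_8 = InvRound(s_7, k_0) = 0x3F

0x3F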